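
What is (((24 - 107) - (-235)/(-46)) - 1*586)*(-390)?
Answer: 6046755/23 ≈ 2.6290e+5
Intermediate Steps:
(((24 - 107) - (-235)/(-46)) - 1*586)*(-390) = ((-83 - (-235)*(-1)/46) - 586)*(-390) = ((-83 - 1*235/46) - 586)*(-390) = ((-83 - 235/46) - 586)*(-390) = (-4053/46 - 586)*(-390) = -31009/46*(-390) = 6046755/23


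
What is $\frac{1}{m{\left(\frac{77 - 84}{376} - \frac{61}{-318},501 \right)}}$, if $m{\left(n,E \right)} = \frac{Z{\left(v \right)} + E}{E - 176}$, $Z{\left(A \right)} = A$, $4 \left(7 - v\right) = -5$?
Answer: $\frac{1300}{2037} \approx 0.63819$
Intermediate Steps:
$v = \frac{33}{4}$ ($v = 7 - - \frac{5}{4} = 7 + \frac{5}{4} = \frac{33}{4} \approx 8.25$)
$m{\left(n,E \right)} = \frac{\frac{33}{4} + E}{-176 + E}$ ($m{\left(n,E \right)} = \frac{\frac{33}{4} + E}{E - 176} = \frac{\frac{33}{4} + E}{-176 + E}$)
$\frac{1}{m{\left(\frac{77 - 84}{376} - \frac{61}{-318},501 \right)}} = \frac{1}{\frac{1}{-176 + 501} \left(\frac{33}{4} + 501\right)} = \frac{1}{\frac{1}{325} \cdot \frac{2037}{4}} = \frac{1}{\frac{2037}{1300}} = \frac{1300}{2037}$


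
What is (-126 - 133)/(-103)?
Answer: 259/103 ≈ 2.5146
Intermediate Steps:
(-126 - 133)/(-103) = -1/103*(-259) = 259/103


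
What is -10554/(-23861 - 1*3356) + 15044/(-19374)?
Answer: -102489676/263651079 ≈ -0.38873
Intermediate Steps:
-10554/(-23861 - 1*3356) + 15044/(-19374) = -10554/(-23861 - 3356) + 15044*(-1/19374) = -10554/(-27217) - 7522/9687 = -10554*(-1/27217) - 7522/9687 = 10554/27217 - 7522/9687 = -102489676/263651079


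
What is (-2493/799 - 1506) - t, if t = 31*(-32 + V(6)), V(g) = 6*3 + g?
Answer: -1007635/799 ≈ -1261.1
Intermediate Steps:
V(g) = 18 + g
t = -248 (t = 31*(-32 + (18 + 6)) = 31*(-32 + 24) = 31*(-8) = -248)
(-2493/799 - 1506) - t = (-2493/799 - 1506) - 1*(-248) = (-2493*1/799 - 1506) + 248 = (-2493/799 - 1506) + 248 = -1205787/799 + 248 = -1007635/799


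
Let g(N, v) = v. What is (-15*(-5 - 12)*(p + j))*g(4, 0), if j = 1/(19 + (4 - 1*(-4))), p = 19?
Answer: 0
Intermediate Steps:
j = 1/27 (j = 1/(19 + (4 + 4)) = 1/(19 + 8) = 1/27 ≈ 0.037037)
(-15*(-5 - 12)*(p + j))*g(4, 0) = -15*(-5 - 12)*(19 + 1/27)*0 = -(-255)*514/27*0 = -15*(-8738/27)*0 = (43690/9)*0 = 0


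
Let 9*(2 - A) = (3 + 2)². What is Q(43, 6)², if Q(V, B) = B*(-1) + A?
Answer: 3721/81 ≈ 45.938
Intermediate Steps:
A = -7/9 (A = 2 - (3 + 2)²/9 = 2 - ⅑*5² = 2 - ⅑*25 = 2 - 25/9 = -7/9 ≈ -0.77778)
Q(V, B) = -7/9 - B (Q(V, B) = B*(-1) - 7/9 = -B - 7/9 = -7/9 - B)
Q(43, 6)² = (-7/9 - 1*6)² = (-7/9 - 6)² = (-61/9)² = 3721/81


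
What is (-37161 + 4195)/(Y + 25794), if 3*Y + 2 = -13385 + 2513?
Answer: -49449/33254 ≈ -1.4870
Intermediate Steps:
Y = -10874/3 (Y = -⅔ + (-13385 + 2513)/3 = -⅔ + (⅓)*(-10872) = -⅔ - 3624 = -10874/3 ≈ -3624.7)
(-37161 + 4195)/(Y + 25794) = (-37161 + 4195)/(-10874/3 + 25794) = -32966/66508/3 = -32966*3/66508 = -49449/33254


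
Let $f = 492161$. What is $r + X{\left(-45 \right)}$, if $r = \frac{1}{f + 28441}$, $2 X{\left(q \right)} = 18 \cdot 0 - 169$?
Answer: $- \frac{21995434}{260301} \approx -84.5$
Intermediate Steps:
$X{\left(q \right)} = - \frac{169}{2}$ ($X{\left(q \right)} = \frac{18 \cdot 0 - 169}{2} = \frac{0 - 169}{2} = \frac{1}{2} \left(-169\right) = - \frac{169}{2}$)
$r = \frac{1}{520602}$ ($r = \frac{1}{492161 + 28441} = \frac{1}{520602} \approx 1.9209 \cdot 10^{-6}$)
$r + X{\left(-45 \right)} = \frac{1}{520602} - \frac{169}{2} = - \frac{21995434}{260301}$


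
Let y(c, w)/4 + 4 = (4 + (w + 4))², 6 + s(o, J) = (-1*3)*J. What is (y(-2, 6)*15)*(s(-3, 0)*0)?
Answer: 0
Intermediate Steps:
s(o, J) = -6 - 3*J (s(o, J) = -6 + (-1*3)*J = -6 - 3*J)
y(c, w) = -16 + 4*(8 + w)² (y(c, w) = -16 + 4*(4 + (w + 4))² = -16 + 4*(4 + (4 + w))² = -16 + 4*(8 + w)²)
(y(-2, 6)*15)*(s(-3, 0)*0) = ((-16 + 4*(8 + 6)²)*15)*((-6 - 3*0)*0) = ((-16 + 4*14²)*15)*((-6 + 0)*0) = ((-16 + 4*196)*15)*(-6*0) = ((-16 + 784)*15)*0 = (768*15)*0 = 11520*0 = 0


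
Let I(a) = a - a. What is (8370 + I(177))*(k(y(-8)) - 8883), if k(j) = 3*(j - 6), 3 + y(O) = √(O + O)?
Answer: -74576700 + 100440*I ≈ -7.4577e+7 + 1.0044e+5*I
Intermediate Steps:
I(a) = 0
y(O) = -3 + √2*√O (y(O) = -3 + √(O + O) = -3 + √(2*O) = -3 + √2*√O)
k(j) = -18 + 3*j (k(j) = 3*(-6 + j) = -18 + 3*j)
(8370 + I(177))*(k(y(-8)) - 8883) = (8370 + 0)*((-18 + 3*(-3 + √2*√(-8))) - 8883) = 8370*((-18 + 3*(-3 + √2*(2*I*√2))) - 8883) = 8370*((-18 + 3*(-3 + 4*I)) - 8883) = 8370*((-18 + (-9 + 12*I)) - 8883) = 8370*((-27 + 12*I) - 8883) = 8370*(-8910 + 12*I) = -74576700 + 100440*I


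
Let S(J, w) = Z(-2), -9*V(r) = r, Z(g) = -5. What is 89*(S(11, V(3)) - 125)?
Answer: -11570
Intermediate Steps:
V(r) = -r/9
S(J, w) = -5
89*(S(11, V(3)) - 125) = 89*(-5 - 125) = 89*(-130) = -11570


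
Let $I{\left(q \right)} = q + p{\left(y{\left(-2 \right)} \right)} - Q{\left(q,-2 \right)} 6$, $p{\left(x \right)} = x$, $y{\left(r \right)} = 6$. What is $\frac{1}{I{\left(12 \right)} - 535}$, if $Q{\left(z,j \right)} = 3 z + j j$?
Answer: $- \frac{1}{1963} \approx -0.00050942$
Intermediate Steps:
$Q{\left(z,j \right)} = j^{2} + 3 z$ ($Q{\left(z,j \right)} = 3 z + j^{2} = j^{2} + 3 z$)
$I{\left(q \right)} = -144 - 107 q$ ($I{\left(q \right)} = q + 6 - (\left(-2\right)^{2} + 3 q) 6 = q + 6 - (4 + 3 q) 6 = q + 6 \left(-4 - 3 q\right) 6 = q + 6 \left(-24 - 18 q\right) = q - \left(144 + 108 q\right) = -144 - 107 q$)
$\frac{1}{I{\left(12 \right)} - 535} = \frac{1}{\left(-144 - 1284\right) - 535} = \frac{1}{-1428 - 535} = \frac{1}{-1963} = - \frac{1}{1963}$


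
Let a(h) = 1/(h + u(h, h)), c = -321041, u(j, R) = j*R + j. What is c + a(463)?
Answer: -69118522094/215295 ≈ -3.2104e+5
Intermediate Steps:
u(j, R) = j + R*j (u(j, R) = R*j + j = j + R*j)
a(h) = 1/(h + h*(1 + h))
c + a(463) = -321041 + 1/(463*(2 + 463)) = -321041 + (1/463)/465 = -321041 + (1/463)*(1/465) = -321041 + 1/215295 = -69118522094/215295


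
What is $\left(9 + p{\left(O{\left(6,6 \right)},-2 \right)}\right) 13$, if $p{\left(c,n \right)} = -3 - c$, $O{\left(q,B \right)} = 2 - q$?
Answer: $130$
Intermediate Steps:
$\left(9 + p{\left(O{\left(6,6 \right)},-2 \right)}\right) 13 = \left(9 - \left(5 - 6\right)\right) 13 = \left(9 - -1\right) 13 = \left(9 + \left(-3 + 4\right)\right) 13 = \left(9 + 1\right) 13 = 10 \cdot 13 = 130$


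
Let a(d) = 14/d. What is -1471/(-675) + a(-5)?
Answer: -419/675 ≈ -0.62074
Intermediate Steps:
-1471/(-675) + a(-5) = -1471/(-675) + 14/(-5) = -1471*(-1/675) + 14*(-⅕) = 1471/675 - 14/5 = -419/675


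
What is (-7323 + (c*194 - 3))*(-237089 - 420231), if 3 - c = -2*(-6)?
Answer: 5963207040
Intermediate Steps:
c = -9 (c = 3 - (-2)*(-6) = 3 - 1*12 = 3 - 12 = -9)
(-7323 + (c*194 - 3))*(-237089 - 420231) = (-7323 + (-9*194 - 3))*(-237089 - 420231) = (-7323 + (-1746 - 3))*(-657320) = (-7323 - 1749)*(-657320) = -9072*(-657320) = 5963207040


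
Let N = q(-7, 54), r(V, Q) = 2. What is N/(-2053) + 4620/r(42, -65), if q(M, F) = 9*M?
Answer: 4742493/2053 ≈ 2310.0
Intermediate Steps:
N = -63 (N = 9*(-7) = -63)
N/(-2053) + 4620/r(42, -65) = -63/(-2053) + 4620/2 = -63*(-1/2053) + 4620*(½) = 63/2053 + 2310 = 4742493/2053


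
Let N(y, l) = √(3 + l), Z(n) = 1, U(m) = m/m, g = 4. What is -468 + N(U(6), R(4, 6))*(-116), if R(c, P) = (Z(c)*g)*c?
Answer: -468 - 116*√19 ≈ -973.63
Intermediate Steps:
U(m) = 1
R(c, P) = 4*c (R(c, P) = (1*4)*c = 4*c)
-468 + N(U(6), R(4, 6))*(-116) = -468 + √(3 + 4*4)*(-116) = -468 + √(3 + 16)*(-116) = -468 + √19*(-116) = -468 - 116*√19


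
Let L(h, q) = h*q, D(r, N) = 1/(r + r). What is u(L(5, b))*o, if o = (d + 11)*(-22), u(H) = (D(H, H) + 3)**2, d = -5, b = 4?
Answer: -483153/400 ≈ -1207.9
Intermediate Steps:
D(r, N) = 1/(2*r)
u(H) = (3 + 1/(2*H))**2 (u(H) = (1/(2*H) + 3)**2 = (3 + 1/(2*H))**2)
o = -132 (o = (-5 + 11)*(-22) = 6*(-22) = -132)
u(L(5, b))*o = ((1 + 6*(5*4))**2/(4*(5*4)**2))*(-132) = ((1/4)*(1 + 6*20)**2/20**2)*(-132) = ((1/4)*(1/400)*(1 + 120)**2)*(-132) = ((1/4)*(1/400)*121**2)*(-132) = ((1/4)*(1/400)*14641)*(-132) = (14641/1600)*(-132) = -483153/400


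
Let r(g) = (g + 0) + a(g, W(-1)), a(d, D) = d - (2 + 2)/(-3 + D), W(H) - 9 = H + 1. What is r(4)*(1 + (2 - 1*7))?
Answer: -88/3 ≈ -29.333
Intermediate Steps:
W(H) = 10 + H (W(H) = 9 + (H + 1) = 9 + (1 + H) = 10 + H)
a(d, D) = d - 4/(-3 + D)
r(g) = -⅔ + 2*g (r(g) = (g + 0) + (-4 - 3*g + (10 - 1)*g)/(-3 + (10 - 1)) = g + (-4 - 3*g + 9*g)/(-3 + 9) = g + (-4 + 6*g)/6 = g + (-⅔ + g) = -⅔ + 2*g)
r(4)*(1 + (2 - 1*7)) = (-⅔ + 2*4)*(1 + (2 - 1*7)) = (-⅔ + 8)*(1 + (2 - 7)) = 22*(1 - 5)/3 = (22/3)*(-4) = -88/3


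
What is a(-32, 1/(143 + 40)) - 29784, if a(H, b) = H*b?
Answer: -5450504/183 ≈ -29784.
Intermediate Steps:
a(-32, 1/(143 + 40)) - 29784 = -32/(143 + 40) - 29784 = -32/183 - 29784 = -5450504/183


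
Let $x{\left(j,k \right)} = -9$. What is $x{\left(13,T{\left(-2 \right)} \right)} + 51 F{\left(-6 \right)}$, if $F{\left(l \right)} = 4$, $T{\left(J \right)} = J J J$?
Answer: $195$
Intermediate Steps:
$T{\left(J \right)} = J^{3}$ ($T{\left(J \right)} = J^{2} J = J^{3}$)
$x{\left(13,T{\left(-2 \right)} \right)} + 51 F{\left(-6 \right)} = -9 + 51 \cdot 4 = -9 + 204 = 195$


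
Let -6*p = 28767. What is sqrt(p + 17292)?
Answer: sqrt(49990)/2 ≈ 111.79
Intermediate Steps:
p = -9589/2 (p = -1/6*28767 = -9589/2 ≈ -4794.5)
sqrt(p + 17292) = sqrt(-9589/2 + 17292) = sqrt(24995/2) = sqrt(49990)/2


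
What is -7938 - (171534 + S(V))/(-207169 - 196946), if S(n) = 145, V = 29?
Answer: -3207693191/404115 ≈ -7937.6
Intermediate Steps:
-7938 - (171534 + S(V))/(-207169 - 196946) = -7938 - (171534 + 145)/(-207169 - 196946) = -7938 - 171679/(-404115) = -7938 - 171679*(-1)/404115 = -7938 - 1*(-171679/404115) = -7938 + 171679/404115 = -3207693191/404115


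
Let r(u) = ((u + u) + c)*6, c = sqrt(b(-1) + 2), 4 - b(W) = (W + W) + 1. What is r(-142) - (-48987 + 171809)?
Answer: -124526 + 6*sqrt(7) ≈ -1.2451e+5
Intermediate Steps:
b(W) = 3 - 2*W (b(W) = 4 - ((W + W) + 1) = 4 - (2*W + 1) = 4 - (1 + 2*W) = 4 + (-1 - 2*W) = 3 - 2*W)
c = sqrt(7) (c = sqrt((3 - 2*(-1)) + 2) = sqrt((3 + 2) + 2) = sqrt(5 + 2) = sqrt(7) ≈ 2.6458)
r(u) = 6*sqrt(7) + 12*u (r(u) = ((u + u) + sqrt(7))*6 = (2*u + sqrt(7))*6 = (sqrt(7) + 2*u)*6 = 6*sqrt(7) + 12*u)
r(-142) - (-48987 + 171809) = (6*sqrt(7) + 12*(-142)) - (-48987 + 171809) = (6*sqrt(7) - 1704) - 1*122822 = (-1704 + 6*sqrt(7)) - 122822 = -124526 + 6*sqrt(7)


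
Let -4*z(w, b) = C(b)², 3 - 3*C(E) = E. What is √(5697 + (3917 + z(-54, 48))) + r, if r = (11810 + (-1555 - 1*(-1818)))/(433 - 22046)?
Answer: -12073/21613 + √38231/2 ≈ 97.205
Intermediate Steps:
C(E) = 1 - E/3
z(w, b) = -(1 - b/3)²/4
r = -12073/21613 (r = (11810 + (-1555 + 1818))/(-21613) = (11810 + 263)*(-1/21613) = 12073*(-1/21613) = -12073/21613 ≈ -0.55860)
√(5697 + (3917 + z(-54, 48))) + r = √(5697 + (3917 - (-3 + 48)²/36)) - 12073/21613 = √(5697 + (3917 - 1/36*45²)) - 12073/21613 = √(5697 + (3917 - 1/36*2025)) - 12073/21613 = √(5697 + (3917 - 225/4)) - 12073/21613 = √(5697 + 15443/4) - 12073/21613 = √(38231/4) - 12073/21613 = √38231/2 - 12073/21613 = -12073/21613 + √38231/2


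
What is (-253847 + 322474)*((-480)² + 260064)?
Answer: 33659072928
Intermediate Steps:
(-253847 + 322474)*((-480)² + 260064) = 68627*(230400 + 260064) = 68627*490464 = 33659072928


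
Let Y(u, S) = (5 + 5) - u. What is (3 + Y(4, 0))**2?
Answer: 81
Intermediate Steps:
Y(u, S) = 10 - u
(3 + Y(4, 0))**2 = (3 + (10 - 1*4))**2 = (3 + (10 - 4))**2 = (3 + 6)**2 = 9**2 = 81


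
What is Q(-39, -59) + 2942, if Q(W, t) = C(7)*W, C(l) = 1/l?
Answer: 20555/7 ≈ 2936.4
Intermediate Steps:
Q(W, t) = W/7
Q(-39, -59) + 2942 = (⅐)*(-39) + 2942 = -39/7 + 2942 = 20555/7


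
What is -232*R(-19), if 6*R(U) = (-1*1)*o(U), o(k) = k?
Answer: -2204/3 ≈ -734.67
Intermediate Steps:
R(U) = -U/6 (R(U) = ((-1*1)*U)/6 = (-U)/6 = -U/6)
-232*R(-19) = -(-116)*(-19)/3 = -232*19/6 = -2204/3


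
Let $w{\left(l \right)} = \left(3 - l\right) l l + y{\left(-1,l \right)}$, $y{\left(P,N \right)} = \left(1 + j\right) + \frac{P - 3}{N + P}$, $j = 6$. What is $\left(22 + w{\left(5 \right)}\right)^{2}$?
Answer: $484$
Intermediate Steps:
$y{\left(P,N \right)} = 7 + \frac{-3 + P}{N + P}$ ($y{\left(P,N \right)} = \left(1 + 6\right) + \frac{P - 3}{N + P} = 7 + \frac{-3 + P}{N + P}$)
$w{\left(l \right)} = l^{2} \left(3 - l\right) + \frac{-11 + 7 l}{-1 + l}$ ($w{\left(l \right)} = \left(3 - l\right) l l + \frac{-3 + 7 l + 8 \left(-1\right)}{l - 1} = l \left(3 - l\right) l + \frac{-3 + 7 l - 8}{-1 + l} = l^{2} \left(3 - l\right) + \frac{-11 + 7 l}{-1 + l}$)
$\left(22 + w{\left(5 \right)}\right)^{2} = \left(22 + \frac{-11 + 7 \cdot 5 + 5^{2} \left(-1 + 5\right) \left(3 - 5\right)}{-1 + 5}\right)^{2} = \left(22 + \frac{-11 + 35 + 25 \cdot 4 \left(3 - 5\right)}{4}\right)^{2} = \left(22 + \frac{-11 + 35 + 25 \cdot 4 \left(-2\right)}{4}\right)^{2} = \left(22 + \frac{-11 + 35 - 200}{4}\right)^{2} = \left(22 + \frac{1}{4} \left(-176\right)\right)^{2} = \left(22 - 44\right)^{2} = \left(-22\right)^{2} = 484$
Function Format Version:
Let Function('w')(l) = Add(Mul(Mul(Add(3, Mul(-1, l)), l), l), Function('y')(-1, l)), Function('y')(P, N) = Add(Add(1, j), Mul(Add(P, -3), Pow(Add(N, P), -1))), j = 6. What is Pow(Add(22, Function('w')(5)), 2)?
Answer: 484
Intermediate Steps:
Function('y')(P, N) = Add(7, Mul(Pow(Add(N, P), -1), Add(-3, P))) (Function('y')(P, N) = Add(Add(1, 6), Mul(Add(P, -3), Pow(Add(N, P), -1))) = Add(7, Mul(Add(-3, P), Pow(Add(N, P), -1))) = Add(7, Mul(Pow(Add(N, P), -1), Add(-3, P))))
Function('w')(l) = Add(Mul(Pow(l, 2), Add(3, Mul(-1, l))), Mul(Pow(Add(-1, l), -1), Add(-11, Mul(7, l)))) (Function('w')(l) = Add(Mul(Mul(Add(3, Mul(-1, l)), l), l), Mul(Pow(Add(l, -1), -1), Add(-3, Mul(7, l), Mul(8, -1)))) = Add(Mul(Mul(l, Add(3, Mul(-1, l))), l), Mul(Pow(Add(-1, l), -1), Add(-3, Mul(7, l), -8))) = Add(Mul(Pow(l, 2), Add(3, Mul(-1, l))), Mul(Pow(Add(-1, l), -1), Add(-11, Mul(7, l)))))
Pow(Add(22, Function('w')(5)), 2) = Pow(Add(22, Mul(Pow(Add(-1, 5), -1), Add(-11, Mul(7, 5), Mul(Pow(5, 2), Add(-1, 5), Add(3, Mul(-1, 5)))))), 2) = Pow(Add(22, Mul(Pow(4, -1), Add(-11, 35, Mul(25, 4, Add(3, -5))))), 2) = Pow(Add(22, Mul(Rational(1, 4), Add(-11, 35, Mul(25, 4, -2)))), 2) = Pow(Add(22, Mul(Rational(1, 4), Add(-11, 35, -200))), 2) = Pow(Add(22, Mul(Rational(1, 4), -176)), 2) = Pow(Add(22, -44), 2) = Pow(-22, 2) = 484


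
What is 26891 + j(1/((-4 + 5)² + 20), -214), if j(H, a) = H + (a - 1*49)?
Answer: 559189/21 ≈ 26628.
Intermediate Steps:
j(H, a) = -49 + H + a (j(H, a) = H + (a - 49) = H + (-49 + a) = -49 + H + a)
26891 + j(1/((-4 + 5)² + 20), -214) = 26891 + (-49 + 1/((-4 + 5)² + 20) - 214) = 26891 + (-49 + 1/(1² + 20) - 214) = 26891 + (-49 + 1/(1 + 20) - 214) = 26891 + (-49 + 1/21 - 214) = 26891 - 5522/21 = 559189/21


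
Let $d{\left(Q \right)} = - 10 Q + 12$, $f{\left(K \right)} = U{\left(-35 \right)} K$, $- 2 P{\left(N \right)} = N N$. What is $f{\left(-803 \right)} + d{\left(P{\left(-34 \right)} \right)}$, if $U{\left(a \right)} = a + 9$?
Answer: $26670$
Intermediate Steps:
$P{\left(N \right)} = - \frac{N^{2}}{2}$ ($P{\left(N \right)} = - \frac{N N}{2} = - \frac{N^{2}}{2}$)
$U{\left(a \right)} = 9 + a$
$f{\left(K \right)} = - 26 K$ ($f{\left(K \right)} = \left(9 - 35\right) K = - 26 K$)
$d{\left(Q \right)} = 12 - 10 Q$
$f{\left(-803 \right)} + d{\left(P{\left(-34 \right)} \right)} = \left(-26\right) \left(-803\right) - \left(-12 + 10 \left(- \frac{\left(-34\right)^{2}}{2}\right)\right) = 20878 - \left(-12 + 10 \left(\left(- \frac{1}{2}\right) 1156\right)\right) = 20878 + \left(12 - -5780\right) = 20878 + \left(12 + 5780\right) = 20878 + 5792 = 26670$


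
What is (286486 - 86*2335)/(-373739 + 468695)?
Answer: 21419/23739 ≈ 0.90227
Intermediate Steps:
(286486 - 86*2335)/(-373739 + 468695) = (286486 - 200810)/94956 = 85676*(1/94956) = 21419/23739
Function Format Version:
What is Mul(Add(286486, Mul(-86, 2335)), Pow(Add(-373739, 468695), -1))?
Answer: Rational(21419, 23739) ≈ 0.90227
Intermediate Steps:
Mul(Add(286486, Mul(-86, 2335)), Pow(Add(-373739, 468695), -1)) = Mul(Add(286486, -200810), Pow(94956, -1)) = Mul(85676, Rational(1, 94956)) = Rational(21419, 23739)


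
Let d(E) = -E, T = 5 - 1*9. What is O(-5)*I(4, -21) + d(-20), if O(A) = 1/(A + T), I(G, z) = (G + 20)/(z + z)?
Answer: 1264/63 ≈ 20.063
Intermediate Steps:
I(G, z) = (20 + G)/(2*z) (I(G, z) = (20 + G)/((2*z)) = (20 + G)*(1/(2*z)) = (20 + G)/(2*z))
T = -4 (T = 5 - 9 = -4)
O(A) = 1/(-4 + A) (O(A) = 1/(A - 4) = 1/(-4 + A))
O(-5)*I(4, -21) + d(-20) = ((½)*(20 + 4)/(-21))/(-4 - 5) - 1*(-20) = ((½)*(-1/21)*24)/(-9) + 20 = -⅑*(-4/7) + 20 = 4/63 + 20 = 1264/63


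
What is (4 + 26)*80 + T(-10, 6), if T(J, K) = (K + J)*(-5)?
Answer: 2420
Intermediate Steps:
T(J, K) = -5*J - 5*K (T(J, K) = (J + K)*(-5) = -5*J - 5*K)
(4 + 26)*80 + T(-10, 6) = (4 + 26)*80 + (-5*(-10) - 5*6) = 30*80 + (50 - 30) = 2400 + 20 = 2420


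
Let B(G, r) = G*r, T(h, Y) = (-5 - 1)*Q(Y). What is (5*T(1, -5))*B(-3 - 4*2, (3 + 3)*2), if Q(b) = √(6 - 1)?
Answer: 3960*√5 ≈ 8854.8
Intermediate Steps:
Q(b) = √5
T(h, Y) = -6*√5 (T(h, Y) = (-5 - 1)*√5 = -6*√5)
(5*T(1, -5))*B(-3 - 4*2, (3 + 3)*2) = (5*(-6*√5))*((-3 - 4*2)*((3 + 3)*2)) = (-30*√5)*((-3 - 8)*(6*2)) = (-30*√5)*(-11*12) = -30*√5*(-132) = 3960*√5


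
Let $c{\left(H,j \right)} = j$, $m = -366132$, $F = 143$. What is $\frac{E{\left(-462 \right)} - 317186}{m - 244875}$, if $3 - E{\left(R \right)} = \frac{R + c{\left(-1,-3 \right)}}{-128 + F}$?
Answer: $\frac{317152}{611007} \approx 0.51906$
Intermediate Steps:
$E{\left(R \right)} = \frac{16}{5} - \frac{R}{15}$ ($E{\left(R \right)} = 3 - \frac{R - 3}{-128 + 143} = 3 - \frac{-3 + R}{15} = 3 - \left(-3 + R\right) \frac{1}{15} = 3 - \left(- \frac{1}{5} + \frac{R}{15}\right) = \frac{16}{5} - \frac{R}{15}$)
$\frac{E{\left(-462 \right)} - 317186}{m - 244875} = \frac{\left(\frac{16}{5} - - \frac{154}{5}\right) - 317186}{-366132 - 244875} = \frac{\left(\frac{16}{5} + \frac{154}{5}\right) - 317186}{-611007} = \left(34 - 317186\right) \left(- \frac{1}{611007}\right) = \left(-317152\right) \left(- \frac{1}{611007}\right) = \frac{317152}{611007}$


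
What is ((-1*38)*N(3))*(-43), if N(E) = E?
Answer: 4902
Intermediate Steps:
((-1*38)*N(3))*(-43) = (-1*38*3)*(-43) = -38*3*(-43) = -114*(-43) = 4902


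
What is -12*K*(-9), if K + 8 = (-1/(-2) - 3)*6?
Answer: -2484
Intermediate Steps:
K = -23 (K = -8 + (-1/(-2) - 3)*6 = -8 + (-1*(-½) - 3)*6 = -8 + (½ - 3)*6 = -8 - 5/2*6 = -8 - 15 = -23)
-12*K*(-9) = -12*(-23)*(-9) = 276*(-9) = -2484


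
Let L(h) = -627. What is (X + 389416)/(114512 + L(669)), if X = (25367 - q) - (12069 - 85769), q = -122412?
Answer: 122179/22777 ≈ 5.3641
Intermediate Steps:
X = 221479 (X = (25367 - 1*(-122412)) - (12069 - 85769) = (25367 + 122412) - 1*(-73700) = 147779 + 73700 = 221479)
(X + 389416)/(114512 + L(669)) = (221479 + 389416)/(114512 - 627) = 610895/113885 = 610895*(1/113885) = 122179/22777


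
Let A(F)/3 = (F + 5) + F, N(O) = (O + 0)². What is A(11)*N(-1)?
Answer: 81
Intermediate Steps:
N(O) = O²
A(F) = 15 + 6*F (A(F) = 3*((F + 5) + F) = 3*((5 + F) + F) = 3*(5 + 2*F) = 15 + 6*F)
A(11)*N(-1) = (15 + 6*11)*(-1)² = (15 + 66)*1 = 81*1 = 81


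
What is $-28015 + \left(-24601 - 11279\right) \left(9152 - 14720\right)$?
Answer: $199751825$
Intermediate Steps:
$-28015 + \left(-24601 - 11279\right) \left(9152 - 14720\right) = -28015 - -199779840 = -28015 + 199779840 = 199751825$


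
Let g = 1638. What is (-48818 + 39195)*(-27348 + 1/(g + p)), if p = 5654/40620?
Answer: 8755818927707898/33270607 ≈ 2.6317e+8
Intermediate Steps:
p = 2827/20310 (p = 5654*(1/40620) = 2827/20310 ≈ 0.13919)
(-48818 + 39195)*(-27348 + 1/(g + p)) = (-48818 + 39195)*(-27348 + 1/(1638 + 2827/20310)) = -9623*(-27348 + 1/(33270607/20310)) = -9623*(-27348 + 20310/33270607) = -9623*(-909884539926/33270607) = 8755818927707898/33270607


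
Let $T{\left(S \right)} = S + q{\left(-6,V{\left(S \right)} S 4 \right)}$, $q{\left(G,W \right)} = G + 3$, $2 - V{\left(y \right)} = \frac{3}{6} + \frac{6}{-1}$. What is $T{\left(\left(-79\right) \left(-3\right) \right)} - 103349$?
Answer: $-103115$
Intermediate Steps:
$V{\left(y \right)} = \frac{15}{2}$ ($V{\left(y \right)} = 2 - \left(\frac{3}{6} + \frac{6}{-1}\right) = 2 - \left(3 \cdot \frac{1}{6} + 6 \left(-1\right)\right) = 2 - \left(\frac{1}{2} - 6\right) = 2 - - \frac{11}{2} = 2 + \frac{11}{2} = \frac{15}{2}$)
$q{\left(G,W \right)} = 3 + G$
$T{\left(S \right)} = -3 + S$ ($T{\left(S \right)} = S + \left(3 - 6\right) = S - 3 = -3 + S$)
$T{\left(\left(-79\right) \left(-3\right) \right)} - 103349 = \left(-3 - -237\right) - 103349 = \left(-3 + 237\right) - 103349 = 234 - 103349 = -103115$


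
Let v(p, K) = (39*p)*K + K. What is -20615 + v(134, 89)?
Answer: 444588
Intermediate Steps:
v(p, K) = K + 39*K*p (v(p, K) = 39*K*p + K = K + 39*K*p)
-20615 + v(134, 89) = -20615 + 89*(1 + 39*134) = -20615 + 89*(1 + 5226) = -20615 + 89*5227 = -20615 + 465203 = 444588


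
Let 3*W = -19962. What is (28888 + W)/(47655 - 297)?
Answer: 11117/23679 ≈ 0.46949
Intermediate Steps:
W = -6654 (W = (1/3)*(-19962) = -6654)
(28888 + W)/(47655 - 297) = (28888 - 6654)/(47655 - 297) = 22234/47358 = 22234*(1/47358) = 11117/23679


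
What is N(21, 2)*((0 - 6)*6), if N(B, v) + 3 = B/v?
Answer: -270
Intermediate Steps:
N(B, v) = -3 + B/v
N(21, 2)*((0 - 6)*6) = (-3 + 21/2)*((0 - 6)*6) = (-3 + 21*(½))*(-6*6) = (-3 + 21/2)*(-36) = (15/2)*(-36) = -270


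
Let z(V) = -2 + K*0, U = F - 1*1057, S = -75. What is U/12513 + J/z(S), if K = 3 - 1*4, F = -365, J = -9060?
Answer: 18894156/4171 ≈ 4529.9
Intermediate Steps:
K = -1 (K = 3 - 4 = -1)
U = -1422 (U = -365 - 1*1057 = -365 - 1057 = -1422)
z(V) = -2 (z(V) = -2 - 1*0 = -2 + 0 = -2)
U/12513 + J/z(S) = -1422/12513 - 9060/(-2) = -1422*1/12513 - 9060*(-½) = -474/4171 + 4530 = 18894156/4171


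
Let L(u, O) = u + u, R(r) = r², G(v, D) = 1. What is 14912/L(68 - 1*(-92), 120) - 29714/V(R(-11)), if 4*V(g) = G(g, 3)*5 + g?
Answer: -282461/315 ≈ -896.70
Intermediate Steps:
V(g) = 5/4 + g/4 (V(g) = (1*5 + g)/4 = (5 + g)/4 = 5/4 + g/4)
L(u, O) = 2*u
14912/L(68 - 1*(-92), 120) - 29714/V(R(-11)) = 14912/((2*(68 - 1*(-92)))) - 29714/(5/4 + (¼)*(-11)²) = 14912/((2*(68 + 92))) - 29714/(5/4 + (¼)*121) = 14912/((2*160)) - 29714/(5/4 + 121/4) = 14912/320 - 29714/63/2 = 14912*(1/320) - 29714*2/63 = 233/5 - 59428/63 = -282461/315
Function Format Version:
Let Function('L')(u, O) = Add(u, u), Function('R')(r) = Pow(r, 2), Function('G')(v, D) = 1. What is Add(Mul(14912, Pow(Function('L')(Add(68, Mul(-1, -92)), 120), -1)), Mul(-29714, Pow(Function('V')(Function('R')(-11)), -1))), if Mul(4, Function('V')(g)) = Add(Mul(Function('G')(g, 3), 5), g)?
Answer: Rational(-282461, 315) ≈ -896.70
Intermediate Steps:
Function('V')(g) = Add(Rational(5, 4), Mul(Rational(1, 4), g)) (Function('V')(g) = Mul(Rational(1, 4), Add(Mul(1, 5), g)) = Mul(Rational(1, 4), Add(5, g)) = Add(Rational(5, 4), Mul(Rational(1, 4), g)))
Function('L')(u, O) = Mul(2, u)
Add(Mul(14912, Pow(Function('L')(Add(68, Mul(-1, -92)), 120), -1)), Mul(-29714, Pow(Function('V')(Function('R')(-11)), -1))) = Add(Mul(14912, Pow(Mul(2, Add(68, Mul(-1, -92))), -1)), Mul(-29714, Pow(Add(Rational(5, 4), Mul(Rational(1, 4), Pow(-11, 2))), -1))) = Add(Mul(14912, Pow(Mul(2, Add(68, 92)), -1)), Mul(-29714, Pow(Add(Rational(5, 4), Mul(Rational(1, 4), 121)), -1))) = Add(Mul(14912, Pow(Mul(2, 160), -1)), Mul(-29714, Pow(Add(Rational(5, 4), Rational(121, 4)), -1))) = Add(Mul(14912, Pow(320, -1)), Mul(-29714, Pow(Rational(63, 2), -1))) = Add(Mul(14912, Rational(1, 320)), Mul(-29714, Rational(2, 63))) = Add(Rational(233, 5), Rational(-59428, 63)) = Rational(-282461, 315)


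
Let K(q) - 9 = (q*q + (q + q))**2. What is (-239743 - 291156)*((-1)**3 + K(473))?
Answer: -26799173976704067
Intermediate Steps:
K(q) = 9 + (q**2 + 2*q)**2 (K(q) = 9 + (q*q + (q + q))**2 = 9 + (q**2 + 2*q)**2)
(-239743 - 291156)*((-1)**3 + K(473)) = (-239743 - 291156)*((-1)**3 + (9 + 473**2*(2 + 473)**2)) = -530899*(-1 + (9 + 223729*475**2)) = -530899*(-1 + (9 + 223729*225625)) = -530899*(-1 + (9 + 50478855625)) = -530899*(-1 + 50478855634) = -530899*50478855633 = -26799173976704067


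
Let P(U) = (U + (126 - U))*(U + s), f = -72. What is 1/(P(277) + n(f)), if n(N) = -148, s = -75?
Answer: 1/25304 ≈ 3.9519e-5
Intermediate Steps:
P(U) = -9450 + 126*U (P(U) = (U + (126 - U))*(U - 75) = 126*(-75 + U) = -9450 + 126*U)
1/(P(277) + n(f)) = 1/((-9450 + 126*277) - 148) = 1/((-9450 + 34902) - 148) = 1/(25452 - 148) = 1/25304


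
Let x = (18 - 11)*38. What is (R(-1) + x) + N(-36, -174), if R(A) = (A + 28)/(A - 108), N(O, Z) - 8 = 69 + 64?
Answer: 44336/109 ≈ 406.75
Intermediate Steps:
N(O, Z) = 141 (N(O, Z) = 8 + (69 + 64) = 8 + 133 = 141)
R(A) = (28 + A)/(-108 + A)
x = 266 (x = 7*38 = 266)
(R(-1) + x) + N(-36, -174) = ((28 - 1)/(-108 - 1) + 266) + 141 = (27/(-109) + 266) + 141 = (-1/109*27 + 266) + 141 = (-27/109 + 266) + 141 = 28967/109 + 141 = 44336/109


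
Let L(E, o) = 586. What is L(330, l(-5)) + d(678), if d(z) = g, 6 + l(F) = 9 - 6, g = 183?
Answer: 769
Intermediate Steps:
l(F) = -3 (l(F) = -6 + (9 - 6) = -6 + 3 = -3)
d(z) = 183
L(330, l(-5)) + d(678) = 586 + 183 = 769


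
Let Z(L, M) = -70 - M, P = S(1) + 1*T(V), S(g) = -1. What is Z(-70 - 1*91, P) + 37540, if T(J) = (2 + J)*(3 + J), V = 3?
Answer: 37441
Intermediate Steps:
P = 29 (P = -1 + 1*(6 + 3² + 5*3) = -1 + 1*(6 + 9 + 15) = -1 + 1*30 = -1 + 30 = 29)
Z(-70 - 1*91, P) + 37540 = (-70 - 1*29) + 37540 = (-70 - 29) + 37540 = -99 + 37540 = 37441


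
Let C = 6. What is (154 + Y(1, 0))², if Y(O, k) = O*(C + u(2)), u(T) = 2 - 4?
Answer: 24964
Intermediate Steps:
u(T) = -2
Y(O, k) = 4*O (Y(O, k) = O*(6 - 2) = O*4 = 4*O)
(154 + Y(1, 0))² = (154 + 4*1)² = (154 + 4)² = 158² = 24964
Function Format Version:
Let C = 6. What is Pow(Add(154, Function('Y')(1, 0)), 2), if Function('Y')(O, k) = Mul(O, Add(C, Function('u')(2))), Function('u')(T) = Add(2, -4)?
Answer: 24964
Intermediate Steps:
Function('u')(T) = -2
Function('Y')(O, k) = Mul(4, O) (Function('Y')(O, k) = Mul(O, Add(6, -2)) = Mul(O, 4) = Mul(4, O))
Pow(Add(154, Function('Y')(1, 0)), 2) = Pow(Add(154, Mul(4, 1)), 2) = Pow(Add(154, 4), 2) = Pow(158, 2) = 24964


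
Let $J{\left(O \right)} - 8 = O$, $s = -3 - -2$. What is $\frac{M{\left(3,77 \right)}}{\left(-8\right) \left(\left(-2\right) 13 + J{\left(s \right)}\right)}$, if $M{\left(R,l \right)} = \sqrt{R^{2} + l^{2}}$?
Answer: $\frac{\sqrt{5938}}{152} \approx 0.50696$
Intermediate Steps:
$s = -1$ ($s = -3 + 2 = -1$)
$J{\left(O \right)} = 8 + O$
$\frac{M{\left(3,77 \right)}}{\left(-8\right) \left(\left(-2\right) 13 + J{\left(s \right)}\right)} = \frac{\sqrt{3^{2} + 77^{2}}}{\left(-8\right) \left(\left(-2\right) 13 + \left(8 - 1\right)\right)} = \frac{\sqrt{9 + 5929}}{\left(-8\right) \left(-26 + 7\right)} = \frac{\sqrt{5938}}{\left(-8\right) \left(-19\right)} = \frac{\sqrt{5938}}{152}$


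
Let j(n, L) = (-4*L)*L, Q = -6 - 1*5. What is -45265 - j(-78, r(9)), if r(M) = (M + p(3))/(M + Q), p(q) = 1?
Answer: -45165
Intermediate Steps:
Q = -11 (Q = -6 - 5 = -11)
r(M) = (1 + M)/(-11 + M) (r(M) = (M + 1)/(M - 11) = (1 + M)/(-11 + M))
j(n, L) = -4*L²
-45265 - j(-78, r(9)) = -45265 - (-4)*((1 + 9)/(-11 + 9))² = -45265 - (-4)*(10/(-2))² = -45265 - (-4)*(-½*10)² = -45265 - (-4)*(-5)² = -45265 - (-4)*25 = -45265 - 1*(-100) = -45265 + 100 = -45165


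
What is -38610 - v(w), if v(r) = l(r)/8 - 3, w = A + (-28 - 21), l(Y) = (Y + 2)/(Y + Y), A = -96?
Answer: -89568383/2320 ≈ -38607.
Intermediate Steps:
l(Y) = (2 + Y)/(2*Y) (l(Y) = (2 + Y)/((2*Y)) = (2 + Y)*(1/(2*Y)) = (2 + Y)/(2*Y))
w = -145 (w = -96 + (-28 - 21) = -96 - 49 = -145)
v(r) = -3 + (2 + r)/(16*r) (v(r) = ((2 + r)/(2*r))/8 - 3 = ((2 + r)/(2*r))*(⅛) - 3 = (2 + r)/(16*r) - 3 = -3 + (2 + r)/(16*r))
-38610 - v(w) = -38610 - (2 - 47*(-145))/(16*(-145)) = -38610 - (-1)*(2 + 6815)/(16*145) = -38610 - (-1)*6817/(16*145) = -38610 - 1*(-6817/2320) = -38610 + 6817/2320 = -89568383/2320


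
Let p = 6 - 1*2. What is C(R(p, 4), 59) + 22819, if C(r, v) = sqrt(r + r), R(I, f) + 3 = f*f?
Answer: 22819 + sqrt(26) ≈ 22824.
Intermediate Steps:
p = 4 (p = 6 - 2 = 4)
R(I, f) = -3 + f**2 (R(I, f) = -3 + f*f = -3 + f**2)
C(r, v) = sqrt(2)*sqrt(r) (C(r, v) = sqrt(2*r) = sqrt(2)*sqrt(r))
C(R(p, 4), 59) + 22819 = sqrt(2)*sqrt(-3 + 4**2) + 22819 = sqrt(2)*sqrt(-3 + 16) + 22819 = sqrt(2)*sqrt(13) + 22819 = sqrt(26) + 22819 = 22819 + sqrt(26)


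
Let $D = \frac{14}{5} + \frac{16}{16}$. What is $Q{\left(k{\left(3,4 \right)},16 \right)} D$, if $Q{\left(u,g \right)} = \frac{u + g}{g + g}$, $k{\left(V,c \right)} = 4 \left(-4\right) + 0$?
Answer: $0$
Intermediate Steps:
$k{\left(V,c \right)} = -16$ ($k{\left(V,c \right)} = -16 + 0 = -16$)
$Q{\left(u,g \right)} = \frac{g + u}{2 g}$
$D = \frac{19}{5}$ ($D = 14 \cdot \frac{1}{5} + 16 \cdot \frac{1}{16} = \frac{14}{5} + 1 = \frac{19}{5} \approx 3.8$)
$Q{\left(k{\left(3,4 \right)},16 \right)} D = \frac{16 - 16}{2 \cdot 16} \cdot \frac{19}{5} = \frac{1}{2} \cdot \frac{1}{16} \cdot 0 \cdot \frac{19}{5} = 0 \cdot \frac{19}{5} = 0$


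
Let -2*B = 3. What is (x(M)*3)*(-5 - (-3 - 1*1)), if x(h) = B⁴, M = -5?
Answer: -243/16 ≈ -15.188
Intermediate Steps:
B = -3/2 (B = -½*3 = -3/2 ≈ -1.5000)
x(h) = 81/16 (x(h) = (-3/2)⁴ = 81/16)
(x(M)*3)*(-5 - (-3 - 1*1)) = ((81/16)*3)*(-5 - (-3 - 1*1)) = 243*(-5 - (-3 - 1))/16 = 243*(-5 - 1*(-4))/16 = 243*(-5 + 4)/16 = (243/16)*(-1) = -243/16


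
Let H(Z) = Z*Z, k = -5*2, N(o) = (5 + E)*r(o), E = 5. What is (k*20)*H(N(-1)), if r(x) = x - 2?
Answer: -180000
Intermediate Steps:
r(x) = -2 + x
N(o) = -20 + 10*o (N(o) = (5 + 5)*(-2 + o) = 10*(-2 + o) = -20 + 10*o)
k = -10
H(Z) = Z**2
(k*20)*H(N(-1)) = (-10*20)*(-20 + 10*(-1))**2 = -200*(-20 - 10)**2 = -200*(-30)**2 = -200*900 = -180000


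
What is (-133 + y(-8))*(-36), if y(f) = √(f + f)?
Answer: 4788 - 144*I ≈ 4788.0 - 144.0*I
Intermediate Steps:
y(f) = √2*√f (y(f) = √(2*f) = √2*√f)
(-133 + y(-8))*(-36) = (-133 + √2*√(-8))*(-36) = (-133 + √2*(2*I*√2))*(-36) = (-133 + 4*I)*(-36) = 4788 - 144*I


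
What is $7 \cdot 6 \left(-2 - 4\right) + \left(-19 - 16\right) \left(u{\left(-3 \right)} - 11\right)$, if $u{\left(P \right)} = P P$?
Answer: $-182$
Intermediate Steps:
$u{\left(P \right)} = P^{2}$
$7 \cdot 6 \left(-2 - 4\right) + \left(-19 - 16\right) \left(u{\left(-3 \right)} - 11\right) = 7 \cdot 6 \left(-2 - 4\right) + \left(-19 - 16\right) \left(\left(-3\right)^{2} - 11\right) = 7 \cdot 6 \left(-6\right) - 35 \left(9 - 11\right) = 7 \left(-36\right) - -70 = -252 + 70 = -182$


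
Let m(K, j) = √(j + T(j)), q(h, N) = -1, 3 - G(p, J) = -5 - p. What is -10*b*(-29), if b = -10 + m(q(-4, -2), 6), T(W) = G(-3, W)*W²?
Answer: -2900 + 290*√186 ≈ 1055.1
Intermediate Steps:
G(p, J) = 8 + p (G(p, J) = 3 - (-5 - p) = 3 + (5 + p) = 8 + p)
T(W) = 5*W² (T(W) = (8 - 3)*W² = 5*W²)
m(K, j) = √(j + 5*j²)
b = -10 + √186 (b = -10 + √(6*(1 + 5*6)) = -10 + √(6*(1 + 30)) = -10 + √(6*31) = -10 + √186 ≈ 3.6382)
-10*b*(-29) = -10*(-10 + √186)*(-29) = (100 - 10*√186)*(-29) = -2900 + 290*√186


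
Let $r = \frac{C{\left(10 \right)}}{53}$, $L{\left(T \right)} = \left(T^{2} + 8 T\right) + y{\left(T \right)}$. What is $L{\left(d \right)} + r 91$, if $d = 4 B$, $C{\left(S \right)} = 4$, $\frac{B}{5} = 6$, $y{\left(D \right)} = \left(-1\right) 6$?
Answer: $\frac{814126}{53} \approx 15361.0$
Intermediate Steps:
$y{\left(D \right)} = -6$
$B = 30$ ($B = 5 \cdot 6 = 30$)
$d = 120$ ($d = 4 \cdot 30 = 120$)
$L{\left(T \right)} = -6 + T^{2} + 8 T$ ($L{\left(T \right)} = \left(T^{2} + 8 T\right) - 6 = -6 + T^{2} + 8 T$)
$r = \frac{4}{53} \approx 0.075472$
$L{\left(d \right)} + r 91 = \left(-6 + 120^{2} + 8 \cdot 120\right) + \frac{4}{53} \cdot 91 = \left(-6 + 14400 + 960\right) + \frac{364}{53} = 15354 + \frac{364}{53} = \frac{814126}{53}$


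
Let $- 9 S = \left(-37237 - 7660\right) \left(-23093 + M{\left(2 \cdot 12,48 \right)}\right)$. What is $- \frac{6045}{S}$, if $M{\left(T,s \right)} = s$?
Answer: $\frac{10881}{206930273} \approx 5.2583 \cdot 10^{-5}$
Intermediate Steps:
$S = - \frac{1034651365}{9}$ ($S = - \frac{\left(-37237 - 7660\right) \left(-23093 + 48\right)}{9} = - \frac{\left(-44897\right) \left(-23045\right)}{9} = \left(- \frac{1}{9}\right) 1034651365 = - \frac{1034651365}{9} \approx -1.1496 \cdot 10^{8}$)
$- \frac{6045}{S} = - \frac{6045}{- \frac{1034651365}{9}} = \left(-6045\right) \left(- \frac{9}{1034651365}\right) = \frac{10881}{206930273}$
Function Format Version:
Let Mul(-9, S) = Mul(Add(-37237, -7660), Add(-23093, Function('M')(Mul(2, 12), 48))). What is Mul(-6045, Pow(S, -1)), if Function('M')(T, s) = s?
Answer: Rational(10881, 206930273) ≈ 5.2583e-5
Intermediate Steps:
S = Rational(-1034651365, 9) (S = Mul(Rational(-1, 9), Mul(Add(-37237, -7660), Add(-23093, 48))) = Mul(Rational(-1, 9), Mul(-44897, -23045)) = Mul(Rational(-1, 9), 1034651365) = Rational(-1034651365, 9) ≈ -1.1496e+8)
Mul(-6045, Pow(S, -1)) = Mul(-6045, Pow(Rational(-1034651365, 9), -1)) = Mul(-6045, Rational(-9, 1034651365)) = Rational(10881, 206930273)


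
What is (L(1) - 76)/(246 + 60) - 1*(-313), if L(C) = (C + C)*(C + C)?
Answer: 5317/17 ≈ 312.76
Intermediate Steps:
L(C) = 4*C² (L(C) = (2*C)*(2*C) = 4*C²)
(L(1) - 76)/(246 + 60) - 1*(-313) = (4*1² - 76)/(246 + 60) - 1*(-313) = (4*1 - 76)/306 + 313 = (4 - 76)*(1/306) + 313 = -72*1/306 + 313 = -4/17 + 313 = 5317/17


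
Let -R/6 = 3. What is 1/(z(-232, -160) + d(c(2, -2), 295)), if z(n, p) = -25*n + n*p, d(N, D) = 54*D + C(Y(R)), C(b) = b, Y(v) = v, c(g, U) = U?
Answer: 1/58832 ≈ 1.6998e-5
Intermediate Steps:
R = -18 (R = -6*3 = -18)
d(N, D) = -18 + 54*D (d(N, D) = 54*D - 18 = -18 + 54*D)
1/(z(-232, -160) + d(c(2, -2), 295)) = 1/(-232*(-25 - 160) + (-18 + 54*295)) = 1/(-232*(-185) + (-18 + 15930)) = 1/(42920 + 15912) = 1/58832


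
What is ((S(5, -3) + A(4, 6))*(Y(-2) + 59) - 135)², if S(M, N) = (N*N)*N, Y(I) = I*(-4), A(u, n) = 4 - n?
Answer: 4318084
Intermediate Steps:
Y(I) = -4*I
S(M, N) = N³ (S(M, N) = N²*N = N³)
((S(5, -3) + A(4, 6))*(Y(-2) + 59) - 135)² = (((-3)³ + (4 - 1*6))*(-4*(-2) + 59) - 135)² = ((-27 + (4 - 6))*(8 + 59) - 135)² = ((-27 - 2)*67 - 135)² = (-29*67 - 135)² = (-1943 - 135)² = (-2078)² = 4318084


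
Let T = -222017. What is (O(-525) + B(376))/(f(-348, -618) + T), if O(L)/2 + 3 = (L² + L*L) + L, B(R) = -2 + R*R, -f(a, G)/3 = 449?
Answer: -621409/111682 ≈ -5.5641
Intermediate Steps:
f(a, G) = -1347 (f(a, G) = -3*449 = -1347)
B(R) = -2 + R²
O(L) = -6 + 2*L + 4*L² (O(L) = -6 + 2*((L² + L*L) + L) = -6 + 2*((L² + L²) + L) = -6 + 2*(2*L² + L) = -6 + 2*(L + 2*L²) = -6 + (2*L + 4*L²) = -6 + 2*L + 4*L²)
(O(-525) + B(376))/(f(-348, -618) + T) = ((-6 + 2*(-525) + 4*(-525)²) + (-2 + 376²))/(-1347 - 222017) = ((-6 - 1050 + 4*275625) + (-2 + 141376))/(-223364) = ((-6 - 1050 + 1102500) + 141374)*(-1/223364) = (1101444 + 141374)*(-1/223364) = 1242818*(-1/223364) = -621409/111682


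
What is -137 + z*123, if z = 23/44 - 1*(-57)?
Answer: 305285/44 ≈ 6938.3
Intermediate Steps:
z = 2531/44 (z = 23*(1/44) + 57 = 23/44 + 57 = 2531/44 ≈ 57.523)
-137 + z*123 = -137 + (2531/44)*123 = -137 + 311313/44 = 305285/44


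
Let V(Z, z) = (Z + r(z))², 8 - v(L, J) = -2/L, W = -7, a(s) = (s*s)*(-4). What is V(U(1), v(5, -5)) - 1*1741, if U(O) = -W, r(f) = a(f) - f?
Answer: 49194156/625 ≈ 78711.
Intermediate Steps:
a(s) = -4*s² (a(s) = s²*(-4) = -4*s²)
r(f) = -f - 4*f² (r(f) = -4*f² - f = -f - 4*f²)
v(L, J) = 8 + 2/L (v(L, J) = 8 - (-2)/L = 8 + 2/L)
U(O) = 7 (U(O) = -1*(-7) = 7)
V(Z, z) = (Z + z*(-1 - 4*z))²
V(U(1), v(5, -5)) - 1*1741 = ((8 + 2/5) - 1*7 + 4*(8 + 2/5)²)² - 1*1741 = ((8 + 2*(⅕)) - 7 + 4*(8 + 2*(⅕))²)² - 1741 = ((8 + ⅖) - 7 + 4*(8 + ⅖)²)² - 1741 = (42/5 - 7 + 4*(42/5)²)² - 1741 = (42/5 - 7 + 4*(1764/25))² - 1741 = (42/5 - 7 + 7056/25)² - 1741 = (7091/25)² - 1741 = 50282281/625 - 1741 = 49194156/625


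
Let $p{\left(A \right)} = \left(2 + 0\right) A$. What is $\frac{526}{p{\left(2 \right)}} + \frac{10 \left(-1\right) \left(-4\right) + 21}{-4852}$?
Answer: $\frac{637977}{4852} \approx 131.49$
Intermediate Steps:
$p{\left(A \right)} = 2 A$
$\frac{526}{p{\left(2 \right)}} + \frac{10 \left(-1\right) \left(-4\right) + 21}{-4852} = \frac{526}{2 \cdot 2} + \frac{10 \left(-1\right) \left(-4\right) + 21}{-4852} = \frac{526}{4} + \left(\left(-10\right) \left(-4\right) + 21\right) \left(- \frac{1}{4852}\right) = 526 \cdot \frac{1}{4} + \left(40 + 21\right) \left(- \frac{1}{4852}\right) = \frac{263}{2} + 61 \left(- \frac{1}{4852}\right) = \frac{263}{2} - \frac{61}{4852} = \frac{637977}{4852}$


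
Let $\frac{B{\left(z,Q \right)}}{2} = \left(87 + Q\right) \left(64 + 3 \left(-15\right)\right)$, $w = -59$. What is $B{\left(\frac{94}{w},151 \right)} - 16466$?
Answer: $-7422$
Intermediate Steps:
$B{\left(z,Q \right)} = 3306 + 38 Q$ ($B{\left(z,Q \right)} = 2 \left(87 + Q\right) \left(64 + 3 \left(-15\right)\right) = 2 \left(87 + Q\right) \left(64 - 45\right) = 2 \left(87 + Q\right) 19 = 2 \left(1653 + 19 Q\right) = 3306 + 38 Q$)
$B{\left(\frac{94}{w},151 \right)} - 16466 = \left(3306 + 38 \cdot 151\right) - 16466 = \left(3306 + 5738\right) - 16466 = 9044 - 16466 = -7422$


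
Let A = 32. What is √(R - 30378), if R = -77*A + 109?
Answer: 3*I*√3637 ≈ 180.92*I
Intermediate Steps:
R = -2355 (R = -77*32 + 109 = -2464 + 109 = -2355)
√(R - 30378) = √(-2355 - 30378) = √(-32733) = 3*I*√3637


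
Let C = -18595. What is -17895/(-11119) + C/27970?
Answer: 58753069/62199686 ≈ 0.94459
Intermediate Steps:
-17895/(-11119) + C/27970 = -17895/(-11119) - 18595/27970 = -17895*(-1/11119) - 18595*1/27970 = 17895/11119 - 3719/5594 = 58753069/62199686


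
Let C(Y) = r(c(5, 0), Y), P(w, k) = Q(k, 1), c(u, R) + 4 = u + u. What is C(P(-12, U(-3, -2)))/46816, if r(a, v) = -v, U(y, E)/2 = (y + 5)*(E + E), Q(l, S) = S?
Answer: -1/46816 ≈ -2.1360e-5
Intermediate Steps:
U(y, E) = 4*E*(5 + y) (U(y, E) = 2*((y + 5)*(E + E)) = 2*((5 + y)*(2*E)) = 2*(2*E*(5 + y)) = 4*E*(5 + y))
c(u, R) = -4 + 2*u (c(u, R) = -4 + (u + u) = -4 + 2*u)
P(w, k) = 1
C(Y) = -Y
C(P(-12, U(-3, -2)))/46816 = -1*1/46816 = -1/46816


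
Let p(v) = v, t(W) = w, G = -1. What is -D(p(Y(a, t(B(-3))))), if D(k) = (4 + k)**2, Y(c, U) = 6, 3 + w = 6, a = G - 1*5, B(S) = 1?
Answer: -100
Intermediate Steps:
a = -6 (a = -1 - 1*5 = -1 - 5 = -6)
w = 3 (w = -3 + 6 = 3)
t(W) = 3
-D(p(Y(a, t(B(-3))))) = -(4 + 6)**2 = -1*10**2 = -1*100 = -100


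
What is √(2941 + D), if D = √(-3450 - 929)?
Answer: √(2941 + I*√4379) ≈ 54.234 + 0.6101*I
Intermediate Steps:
D = I*√4379 (D = √(-4379) = I*√4379 ≈ 66.174*I)
√(2941 + D) = √(2941 + I*√4379)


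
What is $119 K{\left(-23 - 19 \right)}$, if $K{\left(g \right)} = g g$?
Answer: $209916$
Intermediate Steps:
$K{\left(g \right)} = g^{2}$
$119 K{\left(-23 - 19 \right)} = 119 \left(-23 - 19\right)^{2} = 119 \left(-42\right)^{2} = 119 \cdot 1764 = 209916$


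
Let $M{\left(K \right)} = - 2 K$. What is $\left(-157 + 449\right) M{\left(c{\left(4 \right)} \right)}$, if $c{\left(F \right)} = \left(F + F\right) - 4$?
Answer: $-2336$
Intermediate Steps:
$c{\left(F \right)} = -4 + 2 F$ ($c{\left(F \right)} = 2 F - 4 = -4 + 2 F$)
$\left(-157 + 449\right) M{\left(c{\left(4 \right)} \right)} = \left(-157 + 449\right) \left(- 2 \left(-4 + 2 \cdot 4\right)\right) = 292 \left(- 2 \left(-4 + 8\right)\right) = 292 \left(\left(-2\right) 4\right) = 292 \left(-8\right) = -2336$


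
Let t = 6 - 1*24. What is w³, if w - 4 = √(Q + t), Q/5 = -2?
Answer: -272 + 40*I*√7 ≈ -272.0 + 105.83*I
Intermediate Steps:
t = -18 (t = 6 - 24 = -18)
Q = -10 (Q = 5*(-2) = -10)
w = 4 + 2*I*√7 (w = 4 + √(-10 - 18) = 4 + √(-28) = 4 + 2*I*√7 ≈ 4.0 + 5.2915*I)
w³ = (4 + 2*I*√7)³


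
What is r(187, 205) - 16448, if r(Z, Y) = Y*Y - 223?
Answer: 25354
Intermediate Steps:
r(Z, Y) = -223 + Y**2 (r(Z, Y) = Y**2 - 223 = -223 + Y**2)
r(187, 205) - 16448 = (-223 + 205**2) - 16448 = (-223 + 42025) - 16448 = 41802 - 16448 = 25354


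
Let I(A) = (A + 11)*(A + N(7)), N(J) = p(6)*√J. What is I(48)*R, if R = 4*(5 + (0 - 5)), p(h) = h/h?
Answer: 0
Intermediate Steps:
p(h) = 1
N(J) = √J (N(J) = 1*√J = √J)
I(A) = (11 + A)*(A + √7) (I(A) = (A + 11)*(A + √7) = (11 + A)*(A + √7))
R = 0 (R = 4*(5 - 5) = 4*0 = 0)
I(48)*R = (48² + 11*48 + 11*√7 + 48*√7)*0 = (2304 + 528 + 11*√7 + 48*√7)*0 = (2832 + 59*√7)*0 = 0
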